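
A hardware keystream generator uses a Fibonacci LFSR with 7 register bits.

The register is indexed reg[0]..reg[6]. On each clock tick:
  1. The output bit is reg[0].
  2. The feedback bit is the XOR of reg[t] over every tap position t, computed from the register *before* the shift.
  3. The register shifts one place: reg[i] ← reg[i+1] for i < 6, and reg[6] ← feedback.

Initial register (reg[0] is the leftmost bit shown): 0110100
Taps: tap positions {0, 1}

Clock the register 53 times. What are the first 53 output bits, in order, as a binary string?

tick  register→output (feedback)
  0  0110100→0 (1)
  1  1101001→1 (0)
  2  1010010→1 (1)
  3  0100101→0 (1)
  4  1001011→1 (1)
  5  0010111→0 (0)
  6  0101110→0 (1)
  7  1011101→1 (1)
  8  0111011→0 (1)
  9  1110111→1 (0)
 10  1101110→1 (0)
 11  1011100→1 (1)
 12  0111001→0 (1)
 13  1110011→1 (0)
 14  1100110→1 (0)
 15  1001100→1 (1)
 16  0011001→0 (0)
 17  0110010→0 (1)
 18  1100101→1 (0)
 19  1001010→1 (1)
 20  0010101→0 (0)
 21  0101010→0 (1)
 22  1010101→1 (1)
 23  0101011→0 (1)
 24  1010111→1 (1)
 25  0101111→0 (1)
 26  1011111→1 (1)
 27  0111111→0 (1)
 28  1111111→1 (0)
 29  1111110→1 (0)
 30  1111100→1 (0)
 31  1111000→1 (0)
 32  1110000→1 (0)
 33  1100000→1 (0)
 34  1000000→1 (1)
 35  0000001→0 (0)
 36  0000010→0 (0)
 37  0000100→0 (0)
 38  0001000→0 (0)
 39  0010000→0 (0)
 40  0100000→0 (1)
 41  1000001→1 (1)
 42  0000011→0 (0)
 43  0000110→0 (0)
 44  0001100→0 (0)
 45  0011000→0 (0)
 46  0110000→0 (1)
 47  1100001→1 (0)
 48  1000010→1 (1)
 49  0000101→0 (0)
 50  0001010→0 (0)
 51  0010100→0 (0)
 52  0101000→0 (1)

01101001011101110011001010101111111000000100000110000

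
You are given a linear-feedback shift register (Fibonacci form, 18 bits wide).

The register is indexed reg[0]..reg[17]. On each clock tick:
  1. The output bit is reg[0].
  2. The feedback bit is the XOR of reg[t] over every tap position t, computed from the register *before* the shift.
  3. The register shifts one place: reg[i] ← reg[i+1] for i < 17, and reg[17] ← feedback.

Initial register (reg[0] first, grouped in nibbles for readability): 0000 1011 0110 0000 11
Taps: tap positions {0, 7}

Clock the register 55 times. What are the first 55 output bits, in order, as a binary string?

tick  register→output (feedback)
  0  000010110110000011→0 (1)
  1  000101101100000111→0 (0)
  2  001011011000001110→0 (1)
  3  010110110000011101→0 (1)
  4  101101100000111011→1 (1)
  5  011011000001110111→0 (0)
  6  110110000011101110→1 (1)
  7  101100000111011101→1 (1)
  8  011000001110111011→0 (0)
  9  110000011101110110→1 (0)
 10  100000111011101100→1 (0)
 11  000001110111011000→0 (1)
 12  000011101110110001→0 (0)
 13  000111011101100010→0 (1)
 14  001110111011000101→0 (1)
 15  011101110110001011→0 (1)
 16  111011101100010111→1 (1)
 17  110111011000101111→1 (0)
 18  101110110001011110→1 (0)
 19  011101100010111100→0 (0)
 20  111011000101111000→1 (1)
 21  110110001011110001→1 (1)
 22  101100010111100011→1 (0)
 23  011000101111000110→0 (0)
 24  110001011110001100→1 (0)
 25  100010111100011000→1 (0)
 26  000101111000110000→0 (1)
 27  001011110001100001→0 (1)
 28  010111100011000011→0 (0)
 29  101111000110000110→1 (1)
 30  011110001100001101→0 (0)
 31  111100011000011010→1 (0)
 32  111000110000110100→1 (0)
 33  110001100001101000→1 (1)
 34  100011000011010001→1 (1)
 35  000110000110100011→0 (0)
 36  001100001101000110→0 (0)
 37  011000011010001100→0 (1)
 38  110000110100011001→1 (0)
 39  100001101000110010→1 (1)
 40  000011010001100101→0 (1)
 41  000110100011001011→0 (0)
 42  001101000110010110→0 (0)
 43  011010001100101100→0 (0)
 44  110100011001011000→1 (0)
 45  101000110010110000→1 (0)
 46  010001100101100000→0 (0)
 47  100011001011000000→1 (1)
 48  000110010110000001→0 (1)
 49  001100101100000011→0 (0)
 50  011001011000000110→0 (1)
 51  110010110000001101→1 (0)
 52  100101100000011010→1 (1)
 53  001011000000110101→0 (0)
 54  010110000001101010→0 (0)

0000101101100000111011101100010111100011000011010001100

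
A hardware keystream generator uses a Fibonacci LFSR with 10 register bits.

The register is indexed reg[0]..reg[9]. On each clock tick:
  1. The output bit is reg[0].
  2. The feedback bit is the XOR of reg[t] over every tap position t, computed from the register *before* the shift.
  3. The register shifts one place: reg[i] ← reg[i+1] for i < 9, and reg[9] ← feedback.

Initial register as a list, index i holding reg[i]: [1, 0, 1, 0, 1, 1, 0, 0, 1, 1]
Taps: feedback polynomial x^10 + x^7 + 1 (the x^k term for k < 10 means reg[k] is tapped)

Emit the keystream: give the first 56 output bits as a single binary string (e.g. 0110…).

10101100111101011000110011111100101010100110011001010011

step | reg (before) | out | fb
   0 | 1010110011 | 1 | 1
   1 | 0101100111 | 0 | 1
   2 | 1011001111 | 1 | 0
   3 | 0110011110 | 0 | 1
   4 | 1100111101 | 1 | 0
   5 | 1001111010 | 1 | 1
   6 | 0011110101 | 0 | 1
   7 | 0111101011 | 0 | 0
   8 | 1111010110 | 1 | 0
   9 | 1110101100 | 1 | 0
  10 | 1101011000 | 1 | 1
  11 | 1010110001 | 1 | 1
  12 | 0101100011 | 0 | 0
  13 | 1011000110 | 1 | 0
  14 | 0110001100 | 0 | 1
  15 | 1100011001 | 1 | 1
  16 | 1000110011 | 1 | 1
  17 | 0001100111 | 0 | 1
  18 | 0011001111 | 0 | 1
  19 | 0110011111 | 0 | 1
  20 | 1100111111 | 1 | 0
  21 | 1001111110 | 1 | 0
  22 | 0011111100 | 0 | 1
  23 | 0111111001 | 0 | 0
  24 | 1111110010 | 1 | 1
  25 | 1111100101 | 1 | 0
  26 | 1111001010 | 1 | 1
  27 | 1110010101 | 1 | 0
  28 | 1100101010 | 1 | 1
  29 | 1001010101 | 1 | 0
  30 | 0010101010 | 0 | 0
  31 | 0101010100 | 0 | 1
  32 | 1010101001 | 1 | 1
  33 | 0101010011 | 0 | 0
  34 | 1010100110 | 1 | 0
  35 | 0101001100 | 0 | 1
  36 | 1010011001 | 1 | 1
  37 | 0100110011 | 0 | 0
  38 | 1001100110 | 1 | 0
  39 | 0011001100 | 0 | 1
  40 | 0110011001 | 0 | 0
  41 | 1100110010 | 1 | 1
  42 | 1001100101 | 1 | 0
  43 | 0011001010 | 0 | 0
  44 | 0110010100 | 0 | 1
  45 | 1100101001 | 1 | 1
  46 | 1001010011 | 1 | 1
  47 | 0010100111 | 0 | 1
  48 | 0101001111 | 0 | 1
  49 | 1010011111 | 1 | 0
  50 | 0100111110 | 0 | 1
  51 | 1001111101 | 1 | 0
  52 | 0011111010 | 0 | 0
  53 | 0111110100 | 0 | 1
  54 | 1111101001 | 1 | 1
  55 | 1111010011 | 1 | 1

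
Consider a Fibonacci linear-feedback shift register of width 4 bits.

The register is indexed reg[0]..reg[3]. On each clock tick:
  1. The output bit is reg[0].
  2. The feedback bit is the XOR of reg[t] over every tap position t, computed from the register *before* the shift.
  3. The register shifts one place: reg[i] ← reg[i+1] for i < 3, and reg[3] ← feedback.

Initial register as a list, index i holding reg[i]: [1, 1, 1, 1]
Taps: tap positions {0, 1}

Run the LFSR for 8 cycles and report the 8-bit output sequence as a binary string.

tick  register→output (feedback)
  0  1111→1 (0)
  1  1110→1 (0)
  2  1100→1 (0)
  3  1000→1 (1)
  4  0001→0 (0)
  5  0010→0 (0)
  6  0100→0 (1)
  7  1001→1 (1)

11110001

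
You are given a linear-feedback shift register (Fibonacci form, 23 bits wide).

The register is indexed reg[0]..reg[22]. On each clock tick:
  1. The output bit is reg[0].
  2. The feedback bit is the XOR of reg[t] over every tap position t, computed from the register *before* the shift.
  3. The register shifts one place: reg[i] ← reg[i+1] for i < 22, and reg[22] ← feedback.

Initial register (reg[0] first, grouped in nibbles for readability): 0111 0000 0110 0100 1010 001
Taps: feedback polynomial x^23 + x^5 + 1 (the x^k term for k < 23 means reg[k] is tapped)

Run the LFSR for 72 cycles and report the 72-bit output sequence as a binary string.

011100000110010010100010111110011110000111111011100010111011110100010101

step | reg (before) | out | fb
   0 | 01110000011001001010001 | 0 | 0
   1 | 11100000110010010100010 | 1 | 1
   2 | 11000001100100101000101 | 1 | 1
   3 | 10000011001001010001011 | 1 | 1
   4 | 00000110010010100010111 | 0 | 1
   5 | 00001100100101000101111 | 0 | 1
   6 | 00011001001010001011111 | 0 | 0
   7 | 00110010010100010111110 | 0 | 0
   8 | 01100100101000101111100 | 0 | 1
   9 | 11001001010001011111001 | 1 | 1
  10 | 10010010100010111110011 | 1 | 1
  11 | 00100101000101111100111 | 0 | 1
  12 | 01001010001011111001111 | 0 | 0
  13 | 10010100010111110011110 | 1 | 0
  14 | 00101000101111100111100 | 0 | 0
  15 | 01010001011111001111000 | 0 | 0
  16 | 10100010111110011110000 | 1 | 1
  17 | 01000101111100111100001 | 0 | 1
  18 | 10001011111001111000011 | 1 | 1
  19 | 00010111110011110000111 | 0 | 1
  20 | 00101111100111100001111 | 0 | 1
  21 | 01011111001111000011111 | 0 | 1
  22 | 10111110011110000111111 | 1 | 0
  23 | 01111100111100001111110 | 0 | 1
  24 | 11111001111000011111101 | 1 | 1
  25 | 11110011110000111111011 | 1 | 1
  26 | 11100111100001111110111 | 1 | 0
  27 | 11001111000011111101110 | 1 | 0
  28 | 10011110000111111011100 | 1 | 0
  29 | 00111100001111110111000 | 0 | 1
  30 | 01111000011111101110001 | 0 | 0
  31 | 11110000111111011100010 | 1 | 1
  32 | 11100001111110111000101 | 1 | 1
  33 | 11000011111101110001011 | 1 | 1
  34 | 10000111111011100010111 | 1 | 0
  35 | 00001111110111000101110 | 0 | 1
  36 | 00011111101110001011101 | 0 | 1
  37 | 00111111011100010111011 | 0 | 1
  38 | 01111110111000101110111 | 0 | 1
  39 | 11111101110001011101111 | 1 | 0
  40 | 11111011100010111011110 | 1 | 1
  41 | 11110111000101110111101 | 1 | 0
  42 | 11101110001011101111010 | 1 | 0
  43 | 11011100010111011110100 | 1 | 0
  44 | 10111000101110111101000 | 1 | 1
  45 | 01110001011101111010001 | 0 | 0
  46 | 11100010111011110100010 | 1 | 1
  47 | 11000101110111101000101 | 1 | 0
  48 | 10001011101111010001010 | 1 | 1
  49 | 00010111011110100010101 | 0 | 1
  50 | 00101110111101000101011 | 0 | 1
  51 | 01011101111010001010111 | 0 | 1
  52 | 10111011110100010101111 | 1 | 1
  53 | 01110111101000101011111 | 0 | 1
  54 | 11101111010001010111111 | 1 | 0
  55 | 11011110100010101111110 | 1 | 0
  56 | 10111101000101011111100 | 1 | 0
  57 | 01111010001010111111000 | 0 | 0
  58 | 11110100010101111110000 | 1 | 0
  59 | 11101000101011111100000 | 1 | 1
  60 | 11010001010111111000001 | 1 | 1
  61 | 10100010101111110000011 | 1 | 1
  62 | 01000101011111100000111 | 0 | 1
  63 | 10001010111111000001111 | 1 | 1
  64 | 00010101111110000011111 | 0 | 1
  65 | 00101011111100000111111 | 0 | 0
  66 | 01010111111000001111110 | 0 | 1
  67 | 10101111110000011111101 | 1 | 0
  68 | 01011111100000111111010 | 0 | 1
  69 | 10111111000001111110101 | 1 | 0
  70 | 01111110000011111101010 | 0 | 1
  71 | 11111100000111111010101 | 1 | 0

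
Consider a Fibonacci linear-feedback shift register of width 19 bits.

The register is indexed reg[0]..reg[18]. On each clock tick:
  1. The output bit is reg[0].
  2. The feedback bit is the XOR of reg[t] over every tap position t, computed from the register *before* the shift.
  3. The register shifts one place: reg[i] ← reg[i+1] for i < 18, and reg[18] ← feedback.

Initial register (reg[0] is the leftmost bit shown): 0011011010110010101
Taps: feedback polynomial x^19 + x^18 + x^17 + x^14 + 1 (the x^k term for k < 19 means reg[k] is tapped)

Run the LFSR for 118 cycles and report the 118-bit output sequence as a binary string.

0011011010110010101011111000111011101110000000010001110000110111101001010101000001000101011011000101010110110110111111

k : reg_k → out_k, fb_k
0: 0011011010110010101 → 0, fb=0
1: 0110110101100101010 → 0, fb=1
2: 1101101011001010101 → 1, fb=1
3: 1011010110010101011 → 1, fb=1
4: 0110101100101010111 → 0, fb=1
5: 1101011001010101111 → 1, fb=1
6: 1010110010101011111 → 1, fb=0
7: 0101100101010111110 → 0, fb=0
8: 1011001010101111100 → 1, fb=0
9: 0110010101011111000 → 0, fb=1
10: 1100101010111110001 → 1, fb=1
11: 1001010101111100011 → 1, fb=1
12: 0010101011111000111 → 0, fb=0
13: 0101010111110001110 → 0, fb=1
14: 1010101111100011101 → 1, fb=1
15: 0101011111000111011 → 0, fb=1
16: 1010111110001110111 → 1, fb=0
17: 0101111100011101110 → 0, fb=1
18: 1011111000111011101 → 1, fb=1
19: 0111110001110111011 → 0, fb=1
20: 1111100011101110111 → 1, fb=0
21: 1111000111011101110 → 1, fb=0
22: 1110001110111011100 → 1, fb=0
23: 1100011101110111000 → 1, fb=0
24: 1000111011101110000 → 1, fb=0
25: 0001110111011100000 → 0, fb=0
26: 0011101110111000000 → 0, fb=0
27: 0111011101110000000 → 0, fb=0
28: 1110111011100000000 → 1, fb=1
29: 1101110111000000001 → 1, fb=0
30: 1011101110000000010 → 1, fb=0
31: 0111011100000000100 → 0, fb=0
32: 1110111000000001000 → 1, fb=1
33: 1101110000000010001 → 1, fb=1
34: 1011100000000100011 → 1, fb=1
35: 0111000000001000111 → 0, fb=0
36: 1110000000010001110 → 1, fb=0
37: 1100000000100011100 → 1, fb=0
38: 1000000001000111000 → 1, fb=0
39: 0000000010001110000 → 0, fb=1
40: 0000000100011100001 → 0, fb=1
41: 0000001000111000011 → 0, fb=0
42: 0000010001110000110 → 0, fb=1
43: 0000100011100001101 → 0, fb=1
44: 0001000111000011011 → 0, fb=1
45: 0010001110000110111 → 0, fb=1
46: 0100011100001101111 → 0, fb=0
47: 1000111000011011110 → 1, fb=1
48: 0001110000110111101 → 0, fb=0
49: 0011100001101111010 → 0, fb=0
50: 0111000011011110100 → 0, fb=1
51: 1110000110111101001 → 1, fb=0
52: 1100001101111010010 → 1, fb=1
53: 1000011011110100101 → 1, fb=0
54: 0000110111101001010 → 0, fb=1
55: 0001101111010010101 → 0, fb=0
56: 0011011110100101010 → 0, fb=1
57: 0110111101001010101 → 0, fb=0
58: 1101111010010101010 → 1, fb=0
59: 1011110100101010100 → 1, fb=0
60: 0111101001010101000 → 0, fb=0
61: 1111010010101010000 → 1, fb=0
62: 1110100101010100000 → 1, fb=1
63: 1101001010101000001 → 1, fb=0
64: 1010010101010000010 → 1, fb=0
65: 0100101010100000100 → 0, fb=0
66: 1001010101000001000 → 1, fb=1
67: 0010101010000010001 → 0, fb=0
68: 0101010100000100010 → 0, fb=1
69: 1010101000001000101 → 1, fb=0
70: 0101010000010001010 → 0, fb=1
71: 1010100000100010101 → 1, fb=1
72: 0101000001000101011 → 0, fb=0
73: 1010000010001010110 → 1, fb=1
74: 0100000100010101101 → 0, fb=1
75: 1000001000101011011 → 1, fb=0
76: 0000010001010110110 → 0, fb=0
77: 0000100010101101100 → 0, fb=0
78: 0001000101011011000 → 0, fb=1
79: 0010001010110110001 → 0, fb=0
80: 0100010101101100010 → 0, fb=1
81: 1000101011011000101 → 1, fb=0
82: 0001010110110001010 → 0, fb=1
83: 0010101101100010101 → 0, fb=0
84: 0101011011000101010 → 0, fb=1
85: 1010110110001010101 → 1, fb=1
86: 0101101100010101011 → 0, fb=0
87: 1011011000101010110 → 1, fb=1
88: 0110110001010101101 → 0, fb=1
89: 1101100010101011011 → 1, fb=0
90: 1011000101010110110 → 1, fb=1
91: 0110001010101101101 → 0, fb=1
92: 1100010101011011011 → 1, fb=0
93: 1000101010110110110 → 1, fb=1
94: 0001010101101101101 → 0, fb=1
95: 0010101011011011011 → 0, fb=1
96: 0101010110110110111 → 0, fb=1
97: 1010101101101101111 → 1, fb=1
98: 0101011011011011111 → 0, fb=1
99: 1010110110110111111 → 1, fb=0
100: 0101101101101111110 → 0, fb=0
101: 1011011011011111100 → 1, fb=0
102: 0110110110111111000 → 0, fb=1
103: 1101101101111110001 → 1, fb=1
104: 1011011011111100011 → 1, fb=1
105: 0110110111111000111 → 0, fb=0
106: 1101101111110001110 → 1, fb=0
107: 1011011111100011100 → 1, fb=0
108: 0110111111000111000 → 0, fb=1
109: 1101111110001110001 → 1, fb=1
110: 1011111100011100011 → 1, fb=1
111: 0111111000111000111 → 0, fb=0
112: 1111110001110001110 → 1, fb=0
113: 1111100011100011100 → 1, fb=0
114: 1111000111000111000 → 1, fb=0
115: 1110001110001110000 → 1, fb=0
116: 1100011100011100000 → 1, fb=1
117: 1000111000111000001 → 1, fb=0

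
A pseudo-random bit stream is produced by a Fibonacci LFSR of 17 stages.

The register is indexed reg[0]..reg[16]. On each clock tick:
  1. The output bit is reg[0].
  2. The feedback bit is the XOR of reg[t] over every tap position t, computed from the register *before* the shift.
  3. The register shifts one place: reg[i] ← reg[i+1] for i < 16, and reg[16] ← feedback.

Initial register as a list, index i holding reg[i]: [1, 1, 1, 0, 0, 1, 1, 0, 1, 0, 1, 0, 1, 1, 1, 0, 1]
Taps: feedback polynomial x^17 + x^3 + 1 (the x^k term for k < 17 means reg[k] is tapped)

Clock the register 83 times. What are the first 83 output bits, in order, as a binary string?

tick  register→output (feedback)
  0  11100110101011101→1 (1)
  1  11001101010111011→1 (1)
  2  10011010101110111→1 (0)
  3  00110101011101110→0 (1)
  4  01101010111011101→0 (0)
  5  11010101110111010→1 (0)
  6  10101011101110100→1 (1)
  7  01010111011101001→0 (1)
  8  10101110111010011→1 (1)
  9  01011101110100111→0 (1)
 10  10111011101001111→1 (0)
 11  01110111010011110→0 (1)
 12  11101110100111101→1 (1)
 13  11011101001111011→1 (0)
 14  10111010011110110→1 (0)
 15  01110100111101100→0 (1)
 16  11101001111011001→1 (1)
 17  11010011110110011→1 (0)
 18  10100111101100110→1 (1)
 19  01001111011001101→0 (0)
 20  10011110110011010→1 (0)
 21  00111101100110100→0 (1)
 22  01111011001101001→0 (1)
 23  11110110011010011→1 (0)
 24  11101100110100110→1 (1)
 25  11011001101001101→1 (0)
 26  10110011010011010→1 (0)
 27  01100110100110100→0 (0)
 28  11001101001101000→1 (1)
 29  10011010011010001→1 (0)
 30  00110100110100010→0 (1)
 31  01101001101000101→0 (0)
 32  11010011010001010→1 (0)
 33  10100110100010100→1 (1)
 34  01001101000101001→0 (0)
 35  10011010001010010→1 (0)
 36  00110100010100100→0 (1)
 37  01101000101001001→0 (0)
 38  11010001010010010→1 (0)
 39  10100010100100100→1 (1)
 40  01000101001001001→0 (0)
 41  10001010010010010→1 (1)
 42  00010100100100101→0 (1)
 43  00101001001001011→0 (0)
 44  01010010010010110→0 (1)
 45  10100100100101101→1 (1)
 46  01001001001011011→0 (0)
 47  10010010010110110→1 (0)
 48  00100100101101100→0 (0)
 49  01001001011011000→0 (0)
 50  10010010110110000→1 (0)
 51  00100101101100000→0 (0)
 52  01001011011000000→0 (0)
 53  10010110110000000→1 (0)
 54  00101101100000000→0 (0)
 55  01011011000000000→0 (1)
 56  10110110000000001→1 (0)
 57  01101100000000010→0 (0)
 58  11011000000000100→1 (0)
 59  10110000000001000→1 (0)
 60  01100000000010000→0 (0)
 61  11000000000100000→1 (1)
 62  10000000001000001→1 (1)
 63  00000000010000011→0 (0)
 64  00000000100000110→0 (0)
 65  00000001000001100→0 (0)
 66  00000010000011000→0 (0)
 67  00000100000110000→0 (0)
 68  00001000001100000→0 (0)
 69  00010000011000000→0 (1)
 70  00100000110000001→0 (0)
 71  01000001100000010→0 (0)
 72  10000011000000100→1 (1)
 73  00000110000001001→0 (0)
 74  00001100000010010→0 (0)
 75  00011000000100100→0 (1)
 76  00110000001001001→0 (1)
 77  01100000010010011→0 (0)
 78  11000000100100110→1 (1)
 79  10000001001001101→1 (1)
 80  00000010010011011→0 (0)
 81  00000100100110110→0 (0)
 82  00001001001101100→0 (0)

11100110101011101110100111101100110100110100010100100100101101100000000010000011000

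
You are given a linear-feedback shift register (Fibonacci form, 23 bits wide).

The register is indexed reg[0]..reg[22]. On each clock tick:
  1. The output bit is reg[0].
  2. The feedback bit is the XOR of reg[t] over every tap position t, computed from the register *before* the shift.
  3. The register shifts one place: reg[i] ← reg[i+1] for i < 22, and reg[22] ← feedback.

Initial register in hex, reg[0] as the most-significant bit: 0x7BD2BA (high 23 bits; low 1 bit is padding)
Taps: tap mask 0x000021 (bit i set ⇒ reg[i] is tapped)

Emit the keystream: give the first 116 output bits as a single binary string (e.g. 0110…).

tick  register→output (feedback)
  0  01111011110100101011101→0 (0)
  1  11110111101001010111010→1 (0)
  2  11101111010010101110100→1 (0)
  3  11011110100101011101000→1 (0)
  4  10111101001010111010000→1 (0)
  5  01111010010101110100000→0 (0)
  6  11110100101011101000000→1 (0)
  7  11101001010111010000000→1 (1)
  8  11010010101110100000001→1 (1)
  9  10100101011101000000011→1 (0)
 10  01001010111010000000110→0 (0)
 11  10010101110100000001100→1 (0)
 12  00101011101000000011000→0 (0)
 13  01010111010000000110000→0 (1)
 14  10101110100000001100001→1 (0)
 15  01011101000000011000010→0 (1)
 16  10111010000000110000101→1 (1)
 17  01110100000001100001011→0 (1)
 18  11101000000011000010111→1 (1)
 19  11010000000110000101111→1 (1)
 20  10100000001100001011111→1 (1)
 21  01000000011000010111111→0 (0)
 22  10000000110000101111110→1 (1)
 23  00000001100001011111101→0 (0)
 24  00000011000010111111010→0 (0)
 25  00000110000101111110100→0 (1)
 26  00001100001011111101001→0 (1)
 27  00011000010111111010011→0 (0)
 28  00110000101111110100110→0 (0)
 29  01100001011111101001100→0 (0)
 30  11000010111111010011000→1 (1)
 31  10000101111110100110001→1 (0)
 32  00001011111101001100010→0 (0)
 33  00010111111010011000100→0 (1)
 34  00101111110100110001001→0 (1)
 35  01011111101001100010011→0 (1)
 36  10111111010011000100111→1 (0)
 37  01111110100110001001110→0 (1)
 38  11111101001100010011101→1 (0)
 39  11111010011000100111010→1 (1)
 40  11110100110001001110101→1 (0)
 41  11101001100010011101010→1 (1)
 42  11010011000100111010101→1 (1)
 43  10100110001001110101011→1 (0)
 44  01001100010011101010110→0 (1)
 45  10011000100111010101101→1 (1)
 46  00110001001110101011011→0 (0)
 47  01100010011101010110110→0 (0)
 48  11000100111010101101100→1 (0)
 49  10001001110101011011000→1 (1)
 50  00010011101010110110001→0 (0)
 51  00100111010101101100010→0 (1)
 52  01001110101011011000101→0 (1)
 53  10011101010110110001011→1 (0)
 54  00111010101101100010110→0 (0)
 55  01110101011011000101100→0 (1)
 56  11101010110110001011001→1 (1)
 57  11010101101100010110011→1 (0)
 58  10101011011000101100110→1 (1)
 59  01010110110001011001101→0 (1)
 60  10101101100010110011011→1 (0)
 61  01011011000101100110110→0 (0)
 62  10110110001011001101100→1 (0)
 63  01101100010110011011000→0 (1)
 64  11011000101100110110001→1 (1)
 65  10110001011001101100011→1 (1)
 66  01100010110011011000111→0 (0)
 67  11000101100110110001110→1 (0)
 68  10001011001101100011100→1 (1)
 69  00010110011011000111001→0 (1)
 70  00101100110110001110011→0 (1)
 71  01011001101100011100111→0 (0)
 72  10110011011000111001110→1 (1)
 73  01100110110001110011101→0 (1)
 74  11001101100011100111011→1 (0)
 75  10011011000111001110110→1 (1)
 76  00110110001110011101101→0 (1)
 77  01101100011100111011011→0 (1)
 78  11011000111001110110111→1 (1)
 79  10110001110011101101111→1 (1)
 80  01100011100111011011111→0 (0)
 81  11000111001110110111110→1 (0)
 82  10001110011101101111100→1 (0)
 83  00011100111011011111000→0 (1)
 84  00111001110110111110001→0 (0)
 85  01110011101101111100010→0 (0)
 86  11100111011011111000100→1 (0)
 87  11001110110111110001000→1 (0)
 88  10011101101111100010000→1 (0)
 89  00111011011111000100000→0 (0)
 90  01110110111110001000000→0 (1)
 91  11101101111100010000001→1 (0)
 92  11011011111000100000010→1 (1)
 93  10110111110001000000101→1 (0)
 94  01101111100010000001010→0 (1)
 95  11011111000100000010101→1 (0)
 96  10111110001000000101010→1 (0)
 97  01111100010000001010100→0 (1)
 98  11111000100000010101001→1 (1)
 99  11110001000000101010011→1 (1)
100  11100010000001010100111→1 (1)
101  11000100000010101001111→1 (0)
102  10001000000101010011110→1 (1)
103  00010000001010100111101→0 (0)
104  00100000010101001111010→0 (0)
105  01000000101010011110100→0 (0)
106  10000001010100111101000→1 (1)
107  00000010101001111010001→0 (0)
108  00000101010011110100010→0 (1)
109  00001010100111101000101→0 (0)
110  00010101001111010001010→0 (1)
111  00101010011110100010101→0 (0)
112  01010100111101000101010→0 (1)
113  10101001111010001010101→1 (1)
114  01010011110100010101011→0 (0)
115  10100111101000101010110→1 (0)

01111011110100101011101000000011000010111111010011000100111010101101100010110011011000111001110110111110001000000101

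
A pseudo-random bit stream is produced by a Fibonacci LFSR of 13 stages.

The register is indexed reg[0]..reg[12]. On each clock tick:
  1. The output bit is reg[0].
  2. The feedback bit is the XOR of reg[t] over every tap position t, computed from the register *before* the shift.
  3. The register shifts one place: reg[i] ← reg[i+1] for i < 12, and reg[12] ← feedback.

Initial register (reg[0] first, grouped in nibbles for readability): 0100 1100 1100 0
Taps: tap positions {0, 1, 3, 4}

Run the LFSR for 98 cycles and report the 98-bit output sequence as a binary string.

01001100110000111111101100100011001100100111111100010100010001101101010010000100100011110000100011

step | reg (before) | out | fb
   0 | 0100110011000 | 0 | 0
   1 | 1001100110000 | 1 | 1
   2 | 0011001100001 | 0 | 1
   3 | 0110011000011 | 0 | 1
   4 | 1100110000111 | 1 | 1
   5 | 1001100001111 | 1 | 1
   6 | 0011000011111 | 0 | 1
   7 | 0110000111111 | 0 | 1
   8 | 1100001111111 | 1 | 0
   9 | 1000011111110 | 1 | 1
  10 | 0000111111101 | 0 | 1
  11 | 0001111111011 | 0 | 0
  12 | 0011111110110 | 0 | 0
  13 | 0111111101100 | 0 | 1
  14 | 1111111011001 | 1 | 0
  15 | 1111110110010 | 1 | 0
  16 | 1111101100100 | 1 | 0
  17 | 1111011001000 | 1 | 1
  18 | 1110110010001 | 1 | 1
  19 | 1101100100011 | 1 | 0
  20 | 1011001000110 | 1 | 0
  21 | 0110010001100 | 0 | 1
  22 | 1100100011001 | 1 | 1
  23 | 1001000110011 | 1 | 0
  24 | 0010001100110 | 0 | 0
  25 | 0100011001100 | 0 | 1
  26 | 1000110011001 | 1 | 0
  27 | 0001100110010 | 0 | 0
  28 | 0011001100100 | 0 | 1
  29 | 0110011001001 | 0 | 1
  30 | 1100110010011 | 1 | 1
  31 | 1001100100111 | 1 | 1
  32 | 0011001001111 | 0 | 1
  33 | 0110010011111 | 0 | 1
  34 | 1100100111111 | 1 | 1
  35 | 1001001111111 | 1 | 0
  36 | 0010011111110 | 0 | 0
  37 | 0100111111100 | 0 | 0
  38 | 1001111111000 | 1 | 1
  39 | 0011111110001 | 0 | 0
  40 | 0111111100010 | 0 | 1
  41 | 1111111000101 | 1 | 0
  42 | 1111110001010 | 1 | 0
  43 | 1111100010100 | 1 | 0
  44 | 1111000101000 | 1 | 1
  45 | 1110001010001 | 1 | 0
  46 | 1100010100010 | 1 | 0
  47 | 1000101000100 | 1 | 0
  48 | 0001010001000 | 0 | 1
  49 | 0010100010001 | 0 | 1
  50 | 0101000100011 | 0 | 0
  51 | 1010001000110 | 1 | 1
  52 | 0100010001101 | 0 | 1
  53 | 1000100011011 | 1 | 0
  54 | 0001000110110 | 0 | 1
  55 | 0010001101101 | 0 | 0
  56 | 0100011011010 | 0 | 1
  57 | 1000110110101 | 1 | 0
  58 | 0001101101010 | 0 | 0
  59 | 0011011010100 | 0 | 1
  60 | 0110110101001 | 0 | 0
  61 | 1101101010010 | 1 | 0
  62 | 1011010100100 | 1 | 0
  63 | 0110101001000 | 0 | 0
  64 | 1101010010000 | 1 | 1
  65 | 1010100100001 | 1 | 0
  66 | 0101001000010 | 0 | 0
  67 | 1010010000100 | 1 | 1
  68 | 0100100001001 | 0 | 0
  69 | 1001000010010 | 1 | 0
  70 | 0010000100100 | 0 | 0
  71 | 0100001001000 | 0 | 1
  72 | 1000010010001 | 1 | 1
  73 | 0000100100011 | 0 | 1
  74 | 0001001000111 | 0 | 1
  75 | 0010010001111 | 0 | 0
  76 | 0100100011110 | 0 | 0
  77 | 1001000111100 | 1 | 0
  78 | 0010001111000 | 0 | 0
  79 | 0100011110000 | 0 | 1
  80 | 1000111100001 | 1 | 0
  81 | 0001111000010 | 0 | 0
  82 | 0011110000100 | 0 | 0
  83 | 0111100001000 | 0 | 1
  84 | 1111000010001 | 1 | 1
  85 | 1110000100011 | 1 | 0
  86 | 1100001000110 | 1 | 0
  87 | 1000010001100 | 1 | 1
  88 | 0000100011001 | 0 | 1
  89 | 0001000110011 | 0 | 1
  90 | 0010001100111 | 0 | 0
  91 | 0100011001110 | 0 | 1
  92 | 1000110011101 | 1 | 0
  93 | 0001100111010 | 0 | 0
  94 | 0011001110100 | 0 | 1
  95 | 0110011101001 | 0 | 1
  96 | 1100111010011 | 1 | 1
  97 | 1001110100111 | 1 | 1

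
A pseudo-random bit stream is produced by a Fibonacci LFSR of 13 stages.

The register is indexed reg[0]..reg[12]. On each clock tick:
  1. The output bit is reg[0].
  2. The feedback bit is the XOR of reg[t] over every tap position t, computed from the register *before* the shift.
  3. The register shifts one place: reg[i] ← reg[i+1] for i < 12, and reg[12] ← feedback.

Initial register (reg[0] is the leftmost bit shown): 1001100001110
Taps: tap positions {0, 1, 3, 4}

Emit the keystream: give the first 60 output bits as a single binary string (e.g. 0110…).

step | reg (before) | out | fb
   0 | 1001100001110 | 1 | 1
   1 | 0011000011101 | 0 | 1
   2 | 0110000111011 | 0 | 1
   3 | 1100001110111 | 1 | 0
   4 | 1000011101110 | 1 | 1
   5 | 0000111011101 | 0 | 1
   6 | 0001110111011 | 0 | 0
   7 | 0011101110110 | 0 | 0
   8 | 0111011101100 | 0 | 0
   9 | 1110111011000 | 1 | 1
  10 | 1101110110001 | 1 | 0
  11 | 1011101100010 | 1 | 1
  12 | 0111011000101 | 0 | 0
  13 | 1110110001010 | 1 | 1
  14 | 1101100010101 | 1 | 0
  15 | 1011000101010 | 1 | 0
  16 | 0110001010100 | 0 | 1
  17 | 1100010101001 | 1 | 0
  18 | 1000101010010 | 1 | 0
  19 | 0001010100100 | 0 | 1
  20 | 0010101001001 | 0 | 1
  21 | 0101010010011 | 0 | 0
  22 | 1010100100110 | 1 | 0
  23 | 0101001001100 | 0 | 0
  24 | 1010010011000 | 1 | 1
  25 | 0100100110001 | 0 | 0
  26 | 1001001100010 | 1 | 0
  27 | 0010011000100 | 0 | 0
  28 | 0100110001000 | 0 | 0
  29 | 1001100010000 | 1 | 1
  30 | 0011000100001 | 0 | 1
  31 | 0110001000011 | 0 | 1
  32 | 1100010000111 | 1 | 0
  33 | 1000100001110 | 1 | 0
  34 | 0001000011100 | 0 | 1
  35 | 0010000111001 | 0 | 0
  36 | 0100001110010 | 0 | 1
  37 | 1000011100101 | 1 | 1
  38 | 0000111001011 | 0 | 1
  39 | 0001110010111 | 0 | 0
  40 | 0011100101110 | 0 | 0
  41 | 0111001011100 | 0 | 0
  42 | 1110010111000 | 1 | 0
  43 | 1100101110000 | 1 | 1
  44 | 1001011100001 | 1 | 0
  45 | 0010111000010 | 0 | 1
  46 | 0101110000101 | 0 | 1
  47 | 1011100001011 | 1 | 1
  48 | 0111000010111 | 0 | 0
  49 | 1110000101110 | 1 | 0
  50 | 1100001011100 | 1 | 0
  51 | 1000010111000 | 1 | 1
  52 | 0000101110001 | 0 | 1
  53 | 0001011100011 | 0 | 1
  54 | 0010111000111 | 0 | 1
  55 | 0101110001111 | 0 | 1
  56 | 1011100011111 | 1 | 1
  57 | 0111000111111 | 0 | 0
  58 | 1110001111110 | 1 | 0
  59 | 1100011111100 | 1 | 0

100110000111011101100010101001001100010000111001011100001011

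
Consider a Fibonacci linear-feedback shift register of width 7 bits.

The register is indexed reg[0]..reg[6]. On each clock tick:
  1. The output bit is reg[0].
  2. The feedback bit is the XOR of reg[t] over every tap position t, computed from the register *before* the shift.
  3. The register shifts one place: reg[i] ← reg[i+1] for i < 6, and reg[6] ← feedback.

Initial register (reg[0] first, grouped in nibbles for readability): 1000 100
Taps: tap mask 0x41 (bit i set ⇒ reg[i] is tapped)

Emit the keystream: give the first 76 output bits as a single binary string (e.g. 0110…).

tick  register→output (feedback)
  0  1000100→1 (1)
  1  0001001→0 (1)
  2  0010011→0 (1)
  3  0100111→0 (1)
  4  1001111→1 (0)
  5  0011110→0 (0)
  6  0111100→0 (0)
  7  1111000→1 (1)
  8  1110001→1 (0)
  9  1100010→1 (1)
 10  1000101→1 (0)
 11  0001010→0 (0)
 12  0010100→0 (0)
 13  0101000→0 (0)
 14  1010000→1 (1)
 15  0100001→0 (1)
 16  1000011→1 (0)
 17  0000110→0 (0)
 18  0001100→0 (0)
 19  0011000→0 (0)
 20  0110000→0 (0)
 21  1100000→1 (1)
 22  1000001→1 (0)
 23  0000010→0 (0)
 24  0000100→0 (0)
 25  0001000→0 (0)
 26  0010000→0 (0)
 27  0100000→0 (0)
 28  1000000→1 (1)
 29  0000001→0 (1)
 30  0000011→0 (1)
 31  0000111→0 (1)
 32  0001111→0 (1)
 33  0011111→0 (1)
 34  0111111→0 (1)
 35  1111111→1 (0)
 36  1111110→1 (1)
 37  1111101→1 (0)
 38  1111010→1 (1)
 39  1110101→1 (0)
 40  1101010→1 (1)
 41  1010101→1 (0)
 42  0101010→0 (0)
 43  1010100→1 (1)
 44  0101001→0 (1)
 45  1010011→1 (0)
 46  0100110→0 (0)
 47  1001100→1 (1)
 48  0011001→0 (1)
 49  0110011→0 (1)
 50  1100111→1 (0)
 51  1001110→1 (1)
 52  0011101→0 (1)
 53  0111011→0 (1)
 54  1110111→1 (0)
 55  1101110→1 (1)
 56  1011101→1 (0)
 57  0111010→0 (0)
 58  1110100→1 (1)
 59  1101001→1 (0)
 60  1010010→1 (1)
 61  0100101→0 (1)
 62  1001011→1 (0)
 63  0010110→0 (0)
 64  0101100→0 (0)
 65  1011000→1 (1)
 66  0110001→0 (1)
 67  1100011→1 (0)
 68  1000110→1 (1)
 69  0001101→0 (1)
 70  0011011→0 (1)
 71  0110111→0 (1)
 72  1101111→1 (0)
 73  1011110→1 (1)
 74  0111101→0 (1)
 75  1111011→1 (0)

1000100111100010100001100000100000011111110101010011001110111010010110001101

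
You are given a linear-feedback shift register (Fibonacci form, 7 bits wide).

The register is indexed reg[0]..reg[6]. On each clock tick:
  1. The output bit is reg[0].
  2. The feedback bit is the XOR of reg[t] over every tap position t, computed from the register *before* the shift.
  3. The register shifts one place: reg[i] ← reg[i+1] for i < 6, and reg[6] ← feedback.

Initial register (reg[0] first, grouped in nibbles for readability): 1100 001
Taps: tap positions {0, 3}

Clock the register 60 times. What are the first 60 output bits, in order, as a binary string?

tick  register→output (feedback)
  0  1100001→1 (1)
  1  1000011→1 (1)
  2  0000111→0 (0)
  3  0001110→0 (1)
  4  0011101→0 (1)
  5  0111011→0 (1)
  6  1110111→1 (1)
  7  1101111→1 (0)
  8  1011110→1 (0)
  9  0111100→0 (1)
 10  1111001→1 (0)
 11  1110010→1 (1)
 12  1100101→1 (1)
 13  1001011→1 (0)
 14  0010110→0 (0)
 15  0101100→0 (1)
 16  1011001→1 (0)
 17  0110010→0 (0)
 18  1100100→1 (1)
 19  1001001→1 (0)
 20  0010010→0 (0)
 21  0100100→0 (0)
 22  1001000→1 (0)
 23  0010000→0 (0)
 24  0100000→0 (0)
 25  1000000→1 (1)
 26  0000001→0 (0)
 27  0000010→0 (0)
 28  0000100→0 (0)
 29  0001000→0 (1)
 30  0010001→0 (0)
 31  0100010→0 (0)
 32  1000100→1 (1)
 33  0001001→0 (1)
 34  0010011→0 (0)
 35  0100110→0 (0)
 36  1001100→1 (0)
 37  0011000→0 (1)
 38  0110001→0 (0)
 39  1100010→1 (1)
 40  1000101→1 (1)
 41  0001011→0 (1)
 42  0010111→0 (0)
 43  0101110→0 (1)
 44  1011101→1 (0)
 45  0111010→0 (1)
 46  1110101→1 (1)
 47  1101011→1 (0)
 48  1010110→1 (1)
 49  0101101→0 (1)
 50  1011011→1 (0)
 51  0110110→0 (0)
 52  1101100→1 (0)
 53  1011000→1 (0)
 54  0110000→0 (0)
 55  1100000→1 (1)
 56  1000001→1 (1)
 57  0000011→0 (0)
 58  0000110→0 (0)
 59  0001100→0 (1)

110000111011110010110010010000001000100110001011101011011000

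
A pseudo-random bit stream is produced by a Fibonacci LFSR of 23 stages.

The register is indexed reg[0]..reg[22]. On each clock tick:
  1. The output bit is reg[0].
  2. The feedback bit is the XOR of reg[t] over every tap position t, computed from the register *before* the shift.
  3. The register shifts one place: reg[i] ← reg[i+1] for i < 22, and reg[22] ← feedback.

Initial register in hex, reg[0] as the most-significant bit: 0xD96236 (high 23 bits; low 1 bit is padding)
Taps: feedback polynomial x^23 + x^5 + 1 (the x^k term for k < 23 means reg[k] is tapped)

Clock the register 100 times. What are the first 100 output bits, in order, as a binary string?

1101100101100010001101111110101001001001100101010100011011110110011110110011000001110010001110100111

tick  register→output (feedback)
  0  11011001011000100011011→1 (1)
  1  10110010110001000110111→1 (1)
  2  01100101100010001101111→0 (1)
  3  11001011000100011011111→1 (1)
  4  10010110001000110111111→1 (0)
  5  00101100010001101111110→0 (1)
  6  01011000100011011111101→0 (0)
  7  10110001000110111111010→1 (1)
  8  01100010001101111110101→0 (0)
  9  11000100011011111101010→1 (0)
 10  10001000110111111010100→1 (1)
 11  00010001101111110101001→0 (0)
 12  00100011011111101010010→0 (0)
 13  01000110111111010100100→0 (1)
 14  10001101111110101001001→1 (0)
 15  00011011111101010010010→0 (0)
 16  00110111111010100100100→0 (1)
 17  01101111110101001001001→0 (1)
 18  11011111101010010010011→1 (0)
 19  10111111010100100100110→1 (0)
 20  01111110101001001001100→0 (1)
 21  11111101010010010011001→1 (0)
 22  11111010100100100110010→1 (1)
 23  11110101001001001100101→1 (0)
 24  11101010010010011001010→1 (1)
 25  11010100100100110010101→1 (0)
 26  10101001001001100101010→1 (1)
 27  01010010010011001010101→0 (0)
 28  10100100100110010101010→1 (0)
 29  01001001001100101010100→0 (0)
 30  10010010011001010101000→1 (1)
 31  00100100110010101010001→0 (1)
 32  01001001100101010100011→0 (0)
 33  10010011001010101000110→1 (1)
 34  00100110010101010001101→0 (1)
 35  01001100101010100011011→0 (1)
 36  10011001010101000110111→1 (1)
 37  00110010101010001101111→0 (0)
 38  01100101010100011011110→0 (1)
 39  11001010101000110111101→1 (1)
 40  10010101010001101111011→1 (0)
 41  00101010100011011110110→0 (0)
 42  01010101000110111101100→0 (1)
 43  10101010001101111011001→1 (1)
 44  01010100011011110110011→0 (1)
 45  10101000110111101100111→1 (1)
 46  01010001101111011001111→0 (0)
 47  10100011011110110011110→1 (1)
 48  01000110111101100111101→0 (1)
 49  10001101111011001111011→1 (0)
 50  00011011110110011110110→0 (0)
 51  00110111101100111101100→0 (1)
 52  01101111011001111011001→0 (1)
 53  11011110110011110110011→1 (0)
 54  10111101100111101100110→1 (0)
 55  01111011001111011001100→0 (0)
 56  11110110011110110011000→1 (0)
 57  11101100111101100110000→1 (0)
 58  11011001111011001100000→1 (1)
 59  10110011110110011000001→1 (1)
 60  01100111101100110000011→0 (1)
 61  11001111011001100000111→1 (0)
 62  10011110110011000001110→1 (0)
 63  00111101100110000011100→0 (1)
 64  01111011001100000111001→0 (0)
 65  11110110011000001110010→1 (0)
 66  11101100110000011100100→1 (0)
 67  11011001100000111001000→1 (1)
 68  10110011000001110010001→1 (1)
 69  01100110000011100100011→0 (1)
 70  11001100000111001000111→1 (0)
 71  10011000001110010001110→1 (1)
 72  00110000011100100011101→0 (0)
 73  01100000111001000111010→0 (0)
 74  11000001110010001110100→1 (1)
 75  10000011100100011101001→1 (1)
 76  00000111001000111010011→0 (1)
 77  00001110010001110100111→0 (1)
 78  00011100100011101001111→0 (1)
 79  00111001000111010011111→0 (0)
 80  01110010001110100111110→0 (0)
 81  11100100011101001111100→1 (0)
 82  11001000111010011111000→1 (1)
 83  10010001110100111110001→1 (1)
 84  00100011101001111100011→0 (0)
 85  01000111010011111000110→0 (1)
 86  10001110100111110001101→1 (0)
 87  00011101001111100011010→0 (1)
 88  00111010011111000110101→0 (0)
 89  01110100111110001101010→0 (1)
 90  11101001111100011010101→1 (1)
 91  11010011111000110101011→1 (1)
 92  10100111110001101010111→1 (0)
 93  01001111100011010101110→0 (1)
 94  10011111000110101011101→1 (0)
 95  00111110001101010111010→0 (1)
 96  01111100011010101110101→0 (1)
 97  11111000110101011101011→1 (1)
 98  11110001101010111010111→1 (1)
 99  11100011010101110101111→1 (1)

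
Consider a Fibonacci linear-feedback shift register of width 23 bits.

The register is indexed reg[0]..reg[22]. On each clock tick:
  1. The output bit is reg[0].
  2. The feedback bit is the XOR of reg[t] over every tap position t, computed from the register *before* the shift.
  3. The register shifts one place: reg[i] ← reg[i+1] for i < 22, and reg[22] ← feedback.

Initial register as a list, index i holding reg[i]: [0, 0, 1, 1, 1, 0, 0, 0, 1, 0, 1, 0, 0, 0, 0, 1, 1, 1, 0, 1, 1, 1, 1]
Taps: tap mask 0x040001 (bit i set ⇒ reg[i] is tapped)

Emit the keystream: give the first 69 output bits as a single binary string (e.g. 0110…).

001110001010000111011110100001010110100011111010110111000011000001110

step | reg (before) | out | fb
   0 | 00111000101000011101111 | 0 | 0
   1 | 01110001010000111011110 | 0 | 1
   2 | 11100010100001110111101 | 1 | 0
   3 | 11000101000011101111010 | 1 | 0
   4 | 10001010000111011110100 | 1 | 0
   5 | 00010100001110111101000 | 0 | 0
   6 | 00101000011101111010000 | 0 | 1
   7 | 01010000111011110100001 | 0 | 0
   8 | 10100001110111101000010 | 1 | 1
   9 | 01000011101111010000101 | 0 | 0
  10 | 10000111011110100001010 | 1 | 1
  11 | 00001110111101000010101 | 0 | 1
  12 | 00011101111010000101011 | 0 | 0
  13 | 00111011110100001010110 | 0 | 1
  14 | 01110111101000010101101 | 0 | 0
  15 | 11101111010000101011010 | 1 | 0
  16 | 11011110100001010110100 | 1 | 0
  17 | 10111101000010101101000 | 1 | 1
  18 | 01111010000101011010001 | 0 | 1
  19 | 11110100001010110100011 | 1 | 1
  20 | 11101000010101101000111 | 1 | 1
  21 | 11010000101011010001111 | 1 | 1
  22 | 10100001010110100011111 | 1 | 0
  23 | 01000010101101000111110 | 0 | 1
  24 | 10000101011010001111101 | 1 | 0
  25 | 00001010110100011111010 | 0 | 1
  26 | 00010101101000111110101 | 0 | 1
  27 | 00101011010001111101011 | 0 | 0
  28 | 01010110100011111010110 | 0 | 1
  29 | 10101101000111110101101 | 1 | 1
  30 | 01011010001111101011011 | 0 | 1
  31 | 10110100011111010110111 | 1 | 0
  32 | 01101000111110101101110 | 0 | 0
  33 | 11010001111101011011100 | 1 | 0
  34 | 10100011111010110111000 | 1 | 0
  35 | 01000111110101101110000 | 0 | 1
  36 | 10001111101011011100001 | 1 | 1
  37 | 00011111010110111000011 | 0 | 0
  38 | 00111110101101110000110 | 0 | 0
  39 | 01111101011011100001100 | 0 | 0
  40 | 11111010110111000011000 | 1 | 0
  41 | 11110101101110000110000 | 1 | 0
  42 | 11101011011100001100000 | 1 | 1
  43 | 11010110111000011000001 | 1 | 1
  44 | 10101101110000110000011 | 1 | 1
  45 | 01011011100001100000111 | 0 | 0
  46 | 10110111000011000001110 | 1 | 1
  47 | 01101110000110000011101 | 0 | 1
  48 | 11011100001100000111011 | 1 | 0
  49 | 10111000011000001110110 | 1 | 0
  50 | 01110000110000011101100 | 0 | 0
  51 | 11100001100000111011000 | 1 | 0
  52 | 11000011000001110110000 | 1 | 0
  53 | 10000110000011101100000 | 1 | 1
  54 | 00001100000111011000001 | 0 | 0
  55 | 00011000001110110000010 | 0 | 0
  56 | 00110000011101100000100 | 0 | 0
  57 | 01100000111011000001000 | 0 | 0
  58 | 11000001110110000010000 | 1 | 0
  59 | 10000011101100000100000 | 1 | 1
  60 | 00000111011000001000001 | 0 | 0
  61 | 00001110110000010000010 | 0 | 0
  62 | 00011101100000100000100 | 0 | 0
  63 | 00111011000001000001000 | 0 | 0
  64 | 01110110000010000010000 | 0 | 1
  65 | 11101100000100000100001 | 1 | 1
  66 | 11011000001000001000011 | 1 | 1
  67 | 10110000010000010000111 | 1 | 1
  68 | 01100000100000100001111 | 0 | 0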